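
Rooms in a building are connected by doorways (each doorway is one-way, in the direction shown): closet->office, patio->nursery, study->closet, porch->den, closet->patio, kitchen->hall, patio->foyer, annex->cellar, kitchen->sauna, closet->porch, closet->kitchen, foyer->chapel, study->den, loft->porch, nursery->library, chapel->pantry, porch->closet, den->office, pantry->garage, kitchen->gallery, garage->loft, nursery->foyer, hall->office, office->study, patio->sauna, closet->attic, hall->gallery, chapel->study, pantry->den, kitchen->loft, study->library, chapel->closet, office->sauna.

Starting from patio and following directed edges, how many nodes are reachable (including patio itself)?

18

BFS from patio visits: patio, foyer, nursery, sauna, chapel, library, closet, pantry, study, attic, kitchen, office, porch, den, garage, gallery, hall, loft
Reachable nodes: 18 of 20 total.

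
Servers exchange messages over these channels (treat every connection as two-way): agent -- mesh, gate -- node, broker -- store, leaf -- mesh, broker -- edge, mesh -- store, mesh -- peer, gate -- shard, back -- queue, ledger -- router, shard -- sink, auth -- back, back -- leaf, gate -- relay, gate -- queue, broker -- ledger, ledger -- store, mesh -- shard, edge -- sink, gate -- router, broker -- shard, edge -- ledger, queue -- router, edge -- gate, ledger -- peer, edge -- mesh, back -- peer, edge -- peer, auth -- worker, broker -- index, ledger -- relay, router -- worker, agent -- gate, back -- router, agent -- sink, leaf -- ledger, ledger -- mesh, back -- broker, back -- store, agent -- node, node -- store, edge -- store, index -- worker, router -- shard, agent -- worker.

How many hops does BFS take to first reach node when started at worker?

Level 0: worker
Level 1: agent, auth, index, router
Level 2: back, broker, gate, ledger, mesh, node, queue, shard, sink
Level 3: edge, leaf, peer, relay, store
node first appears at level 2.

2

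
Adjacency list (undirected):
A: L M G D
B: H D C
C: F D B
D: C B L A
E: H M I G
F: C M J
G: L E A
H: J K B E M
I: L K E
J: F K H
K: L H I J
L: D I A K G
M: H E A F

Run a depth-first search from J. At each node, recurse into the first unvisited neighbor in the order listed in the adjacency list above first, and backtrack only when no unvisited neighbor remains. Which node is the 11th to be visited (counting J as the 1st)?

M

Visit J
J → F
F → C
C → D
D → B
B → H
H → K
K → L
L → I
I → E
E → M
M → A
A → G

Visit order: J, F, C, D, B, H, K, L, I, E, M, A, G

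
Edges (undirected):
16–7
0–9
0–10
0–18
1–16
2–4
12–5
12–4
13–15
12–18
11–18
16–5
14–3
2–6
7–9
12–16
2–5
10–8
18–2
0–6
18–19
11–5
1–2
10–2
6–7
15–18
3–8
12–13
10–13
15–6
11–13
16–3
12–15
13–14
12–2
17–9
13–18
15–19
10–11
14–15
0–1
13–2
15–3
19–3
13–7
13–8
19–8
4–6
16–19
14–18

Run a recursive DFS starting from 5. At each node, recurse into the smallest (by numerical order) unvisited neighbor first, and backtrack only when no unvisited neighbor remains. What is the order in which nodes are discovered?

5, 2, 1, 0, 6, 4, 12, 13, 7, 9, 17, 16, 3, 8, 10, 11, 18, 14, 15, 19

Visit 5
5 → 2
2 → 1
1 → 0
0 → 6
6 → 4
4 → 12
12 → 13
13 → 7
7 → 9
9 → 17
7 → 16
16 → 3
3 → 8
8 → 10
10 → 11
11 → 18
18 → 14
14 → 15
15 → 19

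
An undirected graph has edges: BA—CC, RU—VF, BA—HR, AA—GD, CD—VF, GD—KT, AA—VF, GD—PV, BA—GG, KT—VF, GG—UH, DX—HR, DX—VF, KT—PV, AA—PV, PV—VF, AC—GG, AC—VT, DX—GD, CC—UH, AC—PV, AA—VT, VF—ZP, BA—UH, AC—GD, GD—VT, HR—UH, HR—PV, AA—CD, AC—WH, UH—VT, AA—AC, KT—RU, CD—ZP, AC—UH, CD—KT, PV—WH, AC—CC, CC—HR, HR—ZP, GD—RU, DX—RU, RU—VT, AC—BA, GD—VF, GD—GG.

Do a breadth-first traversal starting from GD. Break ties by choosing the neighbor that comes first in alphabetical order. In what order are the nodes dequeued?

GD AA AC DX GG KT PV RU VF VT CD BA CC UH WH HR ZP

Visit GD; enqueue AA, AC, DX, GG, KT, PV, RU, VF, VT → queue [AA, AC, DX, GG, KT, PV, RU, VF, VT]
Visit AA; enqueue CD → queue [AC, DX, GG, KT, PV, RU, VF, VT, CD]
Visit AC; enqueue BA, CC, UH, WH → queue [DX, GG, KT, PV, RU, VF, VT, CD, BA, CC, UH, WH]
Visit DX; enqueue HR → queue [GG, KT, PV, RU, VF, VT, CD, BA, CC, UH, WH, HR]
Visit GG → queue [KT, PV, RU, VF, VT, CD, BA, CC, UH, WH, HR]
Visit KT → queue [PV, RU, VF, VT, CD, BA, CC, UH, WH, HR]
Visit PV → queue [RU, VF, VT, CD, BA, CC, UH, WH, HR]
Visit RU → queue [VF, VT, CD, BA, CC, UH, WH, HR]
Visit VF; enqueue ZP → queue [VT, CD, BA, CC, UH, WH, HR, ZP]
Visit VT → queue [CD, BA, CC, UH, WH, HR, ZP]
Visit CD → queue [BA, CC, UH, WH, HR, ZP]
Visit BA → queue [CC, UH, WH, HR, ZP]
Visit CC → queue [UH, WH, HR, ZP]
Visit UH → queue [WH, HR, ZP]
Visit WH → queue [HR, ZP]
Visit HR → queue [ZP]
Visit ZP → queue []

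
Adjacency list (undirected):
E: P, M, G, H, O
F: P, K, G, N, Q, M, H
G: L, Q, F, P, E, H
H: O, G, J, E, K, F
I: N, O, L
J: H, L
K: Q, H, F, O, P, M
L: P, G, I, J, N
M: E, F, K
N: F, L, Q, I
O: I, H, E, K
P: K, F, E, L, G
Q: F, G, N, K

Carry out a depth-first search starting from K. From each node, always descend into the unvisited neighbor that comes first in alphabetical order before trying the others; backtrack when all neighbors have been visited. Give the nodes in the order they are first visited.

K → F → G → E → H → J → L → I → N → Q → O → P → M

Visit K
K → F
F → G
G → E
E → H
H → J
J → L
L → I
I → N
N → Q
I → O
L → P
E → M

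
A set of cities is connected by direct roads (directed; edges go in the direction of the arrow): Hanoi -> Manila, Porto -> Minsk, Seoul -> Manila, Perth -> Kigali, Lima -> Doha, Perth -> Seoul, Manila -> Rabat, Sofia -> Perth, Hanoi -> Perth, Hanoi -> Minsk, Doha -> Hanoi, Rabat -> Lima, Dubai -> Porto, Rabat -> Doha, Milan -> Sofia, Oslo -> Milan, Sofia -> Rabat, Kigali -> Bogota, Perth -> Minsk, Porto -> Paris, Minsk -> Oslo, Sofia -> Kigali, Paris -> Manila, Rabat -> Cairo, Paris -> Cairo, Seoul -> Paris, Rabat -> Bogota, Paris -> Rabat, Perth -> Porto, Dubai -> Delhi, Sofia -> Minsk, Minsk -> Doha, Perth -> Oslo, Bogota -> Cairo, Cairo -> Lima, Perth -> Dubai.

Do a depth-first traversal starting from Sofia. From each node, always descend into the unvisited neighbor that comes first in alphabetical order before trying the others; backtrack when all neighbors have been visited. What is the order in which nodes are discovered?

Sofia -> Kigali -> Bogota -> Cairo -> Lima -> Doha -> Hanoi -> Manila -> Rabat -> Minsk -> Oslo -> Milan -> Perth -> Dubai -> Delhi -> Porto -> Paris -> Seoul

Visit Sofia
Sofia → Kigali
Kigali → Bogota
Bogota → Cairo
Cairo → Lima
Lima → Doha
Doha → Hanoi
Hanoi → Manila
Manila → Rabat
Hanoi → Minsk
Minsk → Oslo
Oslo → Milan
Hanoi → Perth
Perth → Dubai
Dubai → Delhi
Dubai → Porto
Porto → Paris
Perth → Seoul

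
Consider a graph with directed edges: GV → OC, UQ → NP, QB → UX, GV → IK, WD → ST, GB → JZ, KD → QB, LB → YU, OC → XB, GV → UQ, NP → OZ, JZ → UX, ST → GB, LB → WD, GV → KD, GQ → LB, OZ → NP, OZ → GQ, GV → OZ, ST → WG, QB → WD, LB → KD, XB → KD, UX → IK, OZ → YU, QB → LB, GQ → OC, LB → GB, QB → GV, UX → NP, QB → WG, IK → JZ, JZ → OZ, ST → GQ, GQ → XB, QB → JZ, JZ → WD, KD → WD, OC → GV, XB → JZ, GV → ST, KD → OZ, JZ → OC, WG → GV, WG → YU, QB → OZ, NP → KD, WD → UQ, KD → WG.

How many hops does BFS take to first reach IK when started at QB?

2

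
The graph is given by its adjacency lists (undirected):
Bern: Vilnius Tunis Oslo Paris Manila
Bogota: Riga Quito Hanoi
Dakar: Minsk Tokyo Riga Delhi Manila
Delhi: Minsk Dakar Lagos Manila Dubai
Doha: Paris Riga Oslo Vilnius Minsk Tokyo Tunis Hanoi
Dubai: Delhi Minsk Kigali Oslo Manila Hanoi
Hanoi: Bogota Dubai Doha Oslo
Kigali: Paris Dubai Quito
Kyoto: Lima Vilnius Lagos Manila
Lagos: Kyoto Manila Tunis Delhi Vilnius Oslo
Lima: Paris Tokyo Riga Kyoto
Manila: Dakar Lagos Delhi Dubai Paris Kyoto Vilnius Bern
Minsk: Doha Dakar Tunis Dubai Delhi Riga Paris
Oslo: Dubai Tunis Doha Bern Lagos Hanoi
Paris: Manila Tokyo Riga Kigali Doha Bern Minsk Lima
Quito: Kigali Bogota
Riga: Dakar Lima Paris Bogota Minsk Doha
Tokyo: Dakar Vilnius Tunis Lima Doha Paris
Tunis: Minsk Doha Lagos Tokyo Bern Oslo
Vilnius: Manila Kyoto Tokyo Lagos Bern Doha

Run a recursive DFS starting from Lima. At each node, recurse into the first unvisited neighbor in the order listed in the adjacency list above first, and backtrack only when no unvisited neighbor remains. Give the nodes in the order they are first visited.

Visit Lima
Lima → Paris
Paris → Manila
Manila → Dakar
Dakar → Minsk
Minsk → Doha
Doha → Riga
Riga → Bogota
Bogota → Quito
Quito → Kigali
Kigali → Dubai
Dubai → Delhi
Delhi → Lagos
Lagos → Kyoto
Kyoto → Vilnius
Vilnius → Tokyo
Tokyo → Tunis
Tunis → Bern
Bern → Oslo
Oslo → Hanoi

Lima Paris Manila Dakar Minsk Doha Riga Bogota Quito Kigali Dubai Delhi Lagos Kyoto Vilnius Tokyo Tunis Bern Oslo Hanoi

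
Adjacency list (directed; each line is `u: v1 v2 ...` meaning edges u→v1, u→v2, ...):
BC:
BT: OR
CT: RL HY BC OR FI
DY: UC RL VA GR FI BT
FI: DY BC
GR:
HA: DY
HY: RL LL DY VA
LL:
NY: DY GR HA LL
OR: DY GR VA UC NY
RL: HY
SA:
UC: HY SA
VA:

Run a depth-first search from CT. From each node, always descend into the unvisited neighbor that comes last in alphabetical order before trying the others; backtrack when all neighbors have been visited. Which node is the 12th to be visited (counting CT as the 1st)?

BT

Visit CT
CT → RL
RL → HY
HY → VA
HY → LL
HY → DY
DY → UC
UC → SA
DY → GR
DY → FI
FI → BC
DY → BT
BT → OR
OR → NY
NY → HA

Visit order: CT, RL, HY, VA, LL, DY, UC, SA, GR, FI, BC, BT, OR, NY, HA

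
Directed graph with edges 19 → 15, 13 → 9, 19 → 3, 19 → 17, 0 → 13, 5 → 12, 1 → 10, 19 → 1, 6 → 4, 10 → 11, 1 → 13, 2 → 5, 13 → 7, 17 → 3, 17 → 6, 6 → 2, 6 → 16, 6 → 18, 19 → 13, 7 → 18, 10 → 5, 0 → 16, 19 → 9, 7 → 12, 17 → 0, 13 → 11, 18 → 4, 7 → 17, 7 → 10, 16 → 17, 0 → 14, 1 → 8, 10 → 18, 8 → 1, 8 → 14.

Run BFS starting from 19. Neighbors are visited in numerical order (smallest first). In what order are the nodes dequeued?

19 → 1 → 3 → 9 → 13 → 15 → 17 → 8 → 10 → 7 → 11 → 0 → 6 → 14 → 5 → 18 → 12 → 16 → 2 → 4

Visit 19; enqueue 1, 3, 9, 13, 15, 17 → queue [1, 3, 9, 13, 15, 17]
Visit 1; enqueue 8, 10 → queue [3, 9, 13, 15, 17, 8, 10]
Visit 3 → queue [9, 13, 15, 17, 8, 10]
Visit 9 → queue [13, 15, 17, 8, 10]
Visit 13; enqueue 7, 11 → queue [15, 17, 8, 10, 7, 11]
Visit 15 → queue [17, 8, 10, 7, 11]
Visit 17; enqueue 0, 6 → queue [8, 10, 7, 11, 0, 6]
Visit 8; enqueue 14 → queue [10, 7, 11, 0, 6, 14]
Visit 10; enqueue 5, 18 → queue [7, 11, 0, 6, 14, 5, 18]
Visit 7; enqueue 12 → queue [11, 0, 6, 14, 5, 18, 12]
Visit 11 → queue [0, 6, 14, 5, 18, 12]
Visit 0; enqueue 16 → queue [6, 14, 5, 18, 12, 16]
Visit 6; enqueue 2, 4 → queue [14, 5, 18, 12, 16, 2, 4]
Visit 14 → queue [5, 18, 12, 16, 2, 4]
Visit 5 → queue [18, 12, 16, 2, 4]
Visit 18 → queue [12, 16, 2, 4]
Visit 12 → queue [16, 2, 4]
Visit 16 → queue [2, 4]
Visit 2 → queue [4]
Visit 4 → queue []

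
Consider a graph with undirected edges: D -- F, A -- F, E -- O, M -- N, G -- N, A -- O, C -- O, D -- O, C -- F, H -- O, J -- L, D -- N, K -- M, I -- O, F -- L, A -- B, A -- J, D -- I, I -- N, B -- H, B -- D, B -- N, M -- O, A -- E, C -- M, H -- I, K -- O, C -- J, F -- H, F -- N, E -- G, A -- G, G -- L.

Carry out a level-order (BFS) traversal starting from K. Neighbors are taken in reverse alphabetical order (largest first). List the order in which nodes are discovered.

K O M I H E D C A N F B G J L

Visit K; enqueue O, M → queue [O, M]
Visit O; enqueue I, H, E, D, C, A → queue [M, I, H, E, D, C, A]
Visit M; enqueue N → queue [I, H, E, D, C, A, N]
Visit I → queue [H, E, D, C, A, N]
Visit H; enqueue F, B → queue [E, D, C, A, N, F, B]
Visit E; enqueue G → queue [D, C, A, N, F, B, G]
Visit D → queue [C, A, N, F, B, G]
Visit C; enqueue J → queue [A, N, F, B, G, J]
Visit A → queue [N, F, B, G, J]
Visit N → queue [F, B, G, J]
Visit F; enqueue L → queue [B, G, J, L]
Visit B → queue [G, J, L]
Visit G → queue [J, L]
Visit J → queue [L]
Visit L → queue []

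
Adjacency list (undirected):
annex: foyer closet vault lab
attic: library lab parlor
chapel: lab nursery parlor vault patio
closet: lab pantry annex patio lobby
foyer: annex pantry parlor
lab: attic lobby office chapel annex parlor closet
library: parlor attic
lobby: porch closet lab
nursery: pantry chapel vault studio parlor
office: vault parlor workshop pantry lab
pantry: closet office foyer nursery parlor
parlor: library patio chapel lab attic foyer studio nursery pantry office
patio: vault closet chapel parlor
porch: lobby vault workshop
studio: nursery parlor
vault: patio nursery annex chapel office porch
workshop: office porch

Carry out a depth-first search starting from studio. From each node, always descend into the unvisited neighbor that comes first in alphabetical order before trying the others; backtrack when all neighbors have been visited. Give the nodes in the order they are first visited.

studio, nursery, chapel, lab, annex, closet, lobby, porch, vault, office, pantry, foyer, parlor, attic, library, patio, workshop

Visit studio
studio → nursery
nursery → chapel
chapel → lab
lab → annex
annex → closet
closet → lobby
lobby → porch
porch → vault
vault → office
office → pantry
pantry → foyer
foyer → parlor
parlor → attic
attic → library
parlor → patio
office → workshop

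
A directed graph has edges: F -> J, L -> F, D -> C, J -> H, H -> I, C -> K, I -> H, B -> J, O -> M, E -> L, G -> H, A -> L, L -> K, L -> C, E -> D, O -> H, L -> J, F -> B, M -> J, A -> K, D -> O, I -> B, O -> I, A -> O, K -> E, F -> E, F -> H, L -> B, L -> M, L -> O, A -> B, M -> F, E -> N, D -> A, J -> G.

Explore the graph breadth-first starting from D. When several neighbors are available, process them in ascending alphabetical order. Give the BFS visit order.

Visit D; enqueue A, C, O → queue [A, C, O]
Visit A; enqueue B, K, L → queue [C, O, B, K, L]
Visit C → queue [O, B, K, L]
Visit O; enqueue H, I, M → queue [B, K, L, H, I, M]
Visit B; enqueue J → queue [K, L, H, I, M, J]
Visit K; enqueue E → queue [L, H, I, M, J, E]
Visit L; enqueue F → queue [H, I, M, J, E, F]
Visit H → queue [I, M, J, E, F]
Visit I → queue [M, J, E, F]
Visit M → queue [J, E, F]
Visit J; enqueue G → queue [E, F, G]
Visit E; enqueue N → queue [F, G, N]
Visit F → queue [G, N]
Visit G → queue [N]
Visit N → queue []

D, A, C, O, B, K, L, H, I, M, J, E, F, G, N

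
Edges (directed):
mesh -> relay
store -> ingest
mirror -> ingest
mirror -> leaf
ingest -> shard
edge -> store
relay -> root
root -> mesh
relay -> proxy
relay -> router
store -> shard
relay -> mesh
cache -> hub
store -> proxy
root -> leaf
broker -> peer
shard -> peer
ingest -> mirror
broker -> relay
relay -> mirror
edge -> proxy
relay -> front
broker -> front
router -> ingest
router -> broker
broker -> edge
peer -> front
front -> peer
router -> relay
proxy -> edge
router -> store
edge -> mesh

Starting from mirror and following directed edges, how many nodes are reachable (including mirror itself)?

6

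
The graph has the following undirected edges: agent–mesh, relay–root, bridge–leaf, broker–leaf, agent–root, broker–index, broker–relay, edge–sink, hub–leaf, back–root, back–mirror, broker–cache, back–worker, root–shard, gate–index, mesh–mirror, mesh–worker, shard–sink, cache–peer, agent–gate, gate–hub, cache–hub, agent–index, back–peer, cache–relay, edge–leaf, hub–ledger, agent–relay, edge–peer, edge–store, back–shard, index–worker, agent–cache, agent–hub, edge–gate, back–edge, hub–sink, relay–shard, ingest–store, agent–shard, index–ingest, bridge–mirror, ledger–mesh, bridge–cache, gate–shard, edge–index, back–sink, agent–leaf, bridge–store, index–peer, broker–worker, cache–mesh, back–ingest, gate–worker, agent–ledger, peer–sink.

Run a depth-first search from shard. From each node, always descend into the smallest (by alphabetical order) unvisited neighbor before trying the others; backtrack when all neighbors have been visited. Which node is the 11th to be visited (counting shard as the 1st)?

Visit shard
shard → agent
agent → cache
cache → bridge
bridge → leaf
leaf → broker
broker → index
index → edge
edge → back
back → ingest
ingest → store
back → mirror
mirror → mesh
mesh → ledger
ledger → hub
hub → gate
gate → worker
hub → sink
sink → peer
back → root
root → relay

Visit order: shard, agent, cache, bridge, leaf, broker, index, edge, back, ingest, store, mirror, mesh, ledger, hub, gate, worker, sink, peer, root, relay

store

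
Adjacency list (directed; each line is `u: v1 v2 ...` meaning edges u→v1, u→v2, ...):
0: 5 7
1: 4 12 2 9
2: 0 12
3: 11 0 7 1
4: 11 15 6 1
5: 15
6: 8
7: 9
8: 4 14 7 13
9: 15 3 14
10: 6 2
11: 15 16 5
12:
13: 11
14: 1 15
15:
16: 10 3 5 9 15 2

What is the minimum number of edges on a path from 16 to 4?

3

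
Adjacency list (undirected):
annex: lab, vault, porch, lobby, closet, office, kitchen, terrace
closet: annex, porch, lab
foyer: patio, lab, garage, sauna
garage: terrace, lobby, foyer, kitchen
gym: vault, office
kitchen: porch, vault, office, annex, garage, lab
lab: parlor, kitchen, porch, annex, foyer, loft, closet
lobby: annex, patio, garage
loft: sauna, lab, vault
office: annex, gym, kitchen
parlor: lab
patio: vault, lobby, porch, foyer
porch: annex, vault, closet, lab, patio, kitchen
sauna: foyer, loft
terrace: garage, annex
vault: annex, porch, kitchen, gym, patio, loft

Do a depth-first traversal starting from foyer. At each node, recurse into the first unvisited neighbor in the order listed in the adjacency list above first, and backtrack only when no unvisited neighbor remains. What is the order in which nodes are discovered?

foyer patio vault annex lab parlor kitchen porch closet office gym garage terrace lobby loft sauna

Visit foyer
foyer → patio
patio → vault
vault → annex
annex → lab
lab → parlor
lab → kitchen
kitchen → porch
porch → closet
kitchen → office
office → gym
kitchen → garage
garage → terrace
garage → lobby
lab → loft
loft → sauna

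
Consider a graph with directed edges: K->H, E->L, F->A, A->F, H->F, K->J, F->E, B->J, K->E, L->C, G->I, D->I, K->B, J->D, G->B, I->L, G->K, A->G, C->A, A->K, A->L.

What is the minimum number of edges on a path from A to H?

2

Level 0: A
Level 1: F, G, K, L
Level 2: B, C, E, H, I, J
Level 3: D
H first appears at level 2.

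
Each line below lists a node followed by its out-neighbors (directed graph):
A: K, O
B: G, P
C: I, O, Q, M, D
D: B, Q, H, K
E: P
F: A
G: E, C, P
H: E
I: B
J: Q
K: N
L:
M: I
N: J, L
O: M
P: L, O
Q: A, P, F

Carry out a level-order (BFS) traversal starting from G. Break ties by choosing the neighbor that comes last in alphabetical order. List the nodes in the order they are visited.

Visit G; enqueue P, E, C → queue [P, E, C]
Visit P; enqueue O, L → queue [E, C, O, L]
Visit E → queue [C, O, L]
Visit C; enqueue Q, M, I, D → queue [O, L, Q, M, I, D]
Visit O → queue [L, Q, M, I, D]
Visit L → queue [Q, M, I, D]
Visit Q; enqueue F, A → queue [M, I, D, F, A]
Visit M → queue [I, D, F, A]
Visit I; enqueue B → queue [D, F, A, B]
Visit D; enqueue K, H → queue [F, A, B, K, H]
Visit F → queue [A, B, K, H]
Visit A → queue [B, K, H]
Visit B → queue [K, H]
Visit K; enqueue N → queue [H, N]
Visit H → queue [N]
Visit N; enqueue J → queue [J]
Visit J → queue []

G → P → E → C → O → L → Q → M → I → D → F → A → B → K → H → N → J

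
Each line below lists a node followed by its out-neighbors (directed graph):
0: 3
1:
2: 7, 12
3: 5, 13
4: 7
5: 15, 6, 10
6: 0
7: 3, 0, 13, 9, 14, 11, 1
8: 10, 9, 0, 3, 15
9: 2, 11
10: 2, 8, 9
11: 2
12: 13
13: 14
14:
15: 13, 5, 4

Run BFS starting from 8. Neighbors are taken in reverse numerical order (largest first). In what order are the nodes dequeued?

8 -> 15 -> 10 -> 9 -> 3 -> 0 -> 13 -> 5 -> 4 -> 2 -> 11 -> 14 -> 6 -> 7 -> 12 -> 1

Visit 8; enqueue 15, 10, 9, 3, 0 → queue [15, 10, 9, 3, 0]
Visit 15; enqueue 13, 5, 4 → queue [10, 9, 3, 0, 13, 5, 4]
Visit 10; enqueue 2 → queue [9, 3, 0, 13, 5, 4, 2]
Visit 9; enqueue 11 → queue [3, 0, 13, 5, 4, 2, 11]
Visit 3 → queue [0, 13, 5, 4, 2, 11]
Visit 0 → queue [13, 5, 4, 2, 11]
Visit 13; enqueue 14 → queue [5, 4, 2, 11, 14]
Visit 5; enqueue 6 → queue [4, 2, 11, 14, 6]
Visit 4; enqueue 7 → queue [2, 11, 14, 6, 7]
Visit 2; enqueue 12 → queue [11, 14, 6, 7, 12]
Visit 11 → queue [14, 6, 7, 12]
Visit 14 → queue [6, 7, 12]
Visit 6 → queue [7, 12]
Visit 7; enqueue 1 → queue [12, 1]
Visit 12 → queue [1]
Visit 1 → queue []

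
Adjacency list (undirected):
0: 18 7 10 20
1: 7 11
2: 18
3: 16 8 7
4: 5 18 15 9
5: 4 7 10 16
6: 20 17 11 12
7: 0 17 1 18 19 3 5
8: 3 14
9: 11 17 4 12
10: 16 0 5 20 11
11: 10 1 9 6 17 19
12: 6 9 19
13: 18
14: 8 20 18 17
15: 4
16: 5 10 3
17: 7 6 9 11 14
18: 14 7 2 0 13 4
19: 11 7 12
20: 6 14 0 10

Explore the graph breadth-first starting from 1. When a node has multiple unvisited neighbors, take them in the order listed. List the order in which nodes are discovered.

1 7 11 0 17 18 19 3 5 10 9 6 20 14 2 13 4 12 16 8 15

Visit 1; enqueue 7, 11 → queue [7, 11]
Visit 7; enqueue 0, 17, 18, 19, 3, 5 → queue [11, 0, 17, 18, 19, 3, 5]
Visit 11; enqueue 10, 9, 6 → queue [0, 17, 18, 19, 3, 5, 10, 9, 6]
Visit 0; enqueue 20 → queue [17, 18, 19, 3, 5, 10, 9, 6, 20]
Visit 17; enqueue 14 → queue [18, 19, 3, 5, 10, 9, 6, 20, 14]
Visit 18; enqueue 2, 13, 4 → queue [19, 3, 5, 10, 9, 6, 20, 14, 2, 13, 4]
Visit 19; enqueue 12 → queue [3, 5, 10, 9, 6, 20, 14, 2, 13, 4, 12]
Visit 3; enqueue 16, 8 → queue [5, 10, 9, 6, 20, 14, 2, 13, 4, 12, 16, 8]
Visit 5 → queue [10, 9, 6, 20, 14, 2, 13, 4, 12, 16, 8]
Visit 10 → queue [9, 6, 20, 14, 2, 13, 4, 12, 16, 8]
Visit 9 → queue [6, 20, 14, 2, 13, 4, 12, 16, 8]
Visit 6 → queue [20, 14, 2, 13, 4, 12, 16, 8]
Visit 20 → queue [14, 2, 13, 4, 12, 16, 8]
Visit 14 → queue [2, 13, 4, 12, 16, 8]
Visit 2 → queue [13, 4, 12, 16, 8]
Visit 13 → queue [4, 12, 16, 8]
Visit 4; enqueue 15 → queue [12, 16, 8, 15]
Visit 12 → queue [16, 8, 15]
Visit 16 → queue [8, 15]
Visit 8 → queue [15]
Visit 15 → queue []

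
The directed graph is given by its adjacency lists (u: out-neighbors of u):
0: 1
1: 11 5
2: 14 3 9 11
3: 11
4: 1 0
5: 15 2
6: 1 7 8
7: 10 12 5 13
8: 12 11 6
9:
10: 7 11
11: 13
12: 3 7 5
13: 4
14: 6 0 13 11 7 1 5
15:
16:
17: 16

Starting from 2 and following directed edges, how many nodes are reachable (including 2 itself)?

16

BFS from 2 visits: 2, 14, 11, 9, 3, 13, 7, 6, 5, 1, 0, 4, 12, 10, 8, 15
Reachable nodes: 16 of 18 total.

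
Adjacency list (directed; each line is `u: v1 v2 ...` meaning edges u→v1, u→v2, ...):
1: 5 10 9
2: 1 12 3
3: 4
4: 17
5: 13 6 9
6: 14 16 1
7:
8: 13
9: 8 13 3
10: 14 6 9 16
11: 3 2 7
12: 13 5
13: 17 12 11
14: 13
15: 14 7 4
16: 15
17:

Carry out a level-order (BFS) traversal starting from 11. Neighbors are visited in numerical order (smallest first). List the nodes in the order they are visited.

Visit 11; enqueue 2, 3, 7 → queue [2, 3, 7]
Visit 2; enqueue 1, 12 → queue [3, 7, 1, 12]
Visit 3; enqueue 4 → queue [7, 1, 12, 4]
Visit 7 → queue [1, 12, 4]
Visit 1; enqueue 5, 9, 10 → queue [12, 4, 5, 9, 10]
Visit 12; enqueue 13 → queue [4, 5, 9, 10, 13]
Visit 4; enqueue 17 → queue [5, 9, 10, 13, 17]
Visit 5; enqueue 6 → queue [9, 10, 13, 17, 6]
Visit 9; enqueue 8 → queue [10, 13, 17, 6, 8]
Visit 10; enqueue 14, 16 → queue [13, 17, 6, 8, 14, 16]
Visit 13 → queue [17, 6, 8, 14, 16]
Visit 17 → queue [6, 8, 14, 16]
Visit 6 → queue [8, 14, 16]
Visit 8 → queue [14, 16]
Visit 14 → queue [16]
Visit 16; enqueue 15 → queue [15]
Visit 15 → queue []

11 2 3 7 1 12 4 5 9 10 13 17 6 8 14 16 15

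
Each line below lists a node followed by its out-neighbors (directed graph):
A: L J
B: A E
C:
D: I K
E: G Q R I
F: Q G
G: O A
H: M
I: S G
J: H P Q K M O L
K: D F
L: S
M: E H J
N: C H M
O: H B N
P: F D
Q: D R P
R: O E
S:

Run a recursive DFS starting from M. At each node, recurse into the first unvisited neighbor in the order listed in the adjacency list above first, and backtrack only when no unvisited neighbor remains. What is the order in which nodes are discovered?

M -> E -> G -> O -> H -> B -> A -> L -> S -> J -> P -> F -> Q -> D -> I -> K -> R -> N -> C

Visit M
M → E
E → G
G → O
O → H
O → B
B → A
A → L
L → S
A → J
J → P
P → F
F → Q
Q → D
D → I
D → K
Q → R
O → N
N → C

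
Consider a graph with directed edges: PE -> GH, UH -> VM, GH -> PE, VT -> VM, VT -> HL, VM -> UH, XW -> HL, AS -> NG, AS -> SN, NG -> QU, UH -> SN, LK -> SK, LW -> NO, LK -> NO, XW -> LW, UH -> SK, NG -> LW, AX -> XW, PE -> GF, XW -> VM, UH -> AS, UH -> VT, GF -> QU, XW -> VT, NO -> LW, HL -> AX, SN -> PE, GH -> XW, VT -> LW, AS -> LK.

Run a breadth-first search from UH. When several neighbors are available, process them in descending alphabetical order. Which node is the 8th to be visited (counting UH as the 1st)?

HL

Visit UH; enqueue VT, VM, SN, SK, AS → queue [VT, VM, SN, SK, AS]
Visit VT; enqueue LW, HL → queue [VM, SN, SK, AS, LW, HL]
Visit VM → queue [SN, SK, AS, LW, HL]
Visit SN; enqueue PE → queue [SK, AS, LW, HL, PE]
Visit SK → queue [AS, LW, HL, PE]
Visit AS; enqueue NG, LK → queue [LW, HL, PE, NG, LK]
Visit LW; enqueue NO → queue [HL, PE, NG, LK, NO]
Visit HL; enqueue AX → queue [PE, NG, LK, NO, AX]
Visit PE; enqueue GH, GF → queue [NG, LK, NO, AX, GH, GF]
Visit NG; enqueue QU → queue [LK, NO, AX, GH, GF, QU]
Visit LK → queue [NO, AX, GH, GF, QU]
Visit NO → queue [AX, GH, GF, QU]
Visit AX; enqueue XW → queue [GH, GF, QU, XW]
Visit GH → queue [GF, QU, XW]
Visit GF → queue [QU, XW]
Visit QU → queue [XW]
Visit XW → queue []

Visit order: UH, VT, VM, SN, SK, AS, LW, HL, PE, NG, LK, NO, AX, GH, GF, QU, XW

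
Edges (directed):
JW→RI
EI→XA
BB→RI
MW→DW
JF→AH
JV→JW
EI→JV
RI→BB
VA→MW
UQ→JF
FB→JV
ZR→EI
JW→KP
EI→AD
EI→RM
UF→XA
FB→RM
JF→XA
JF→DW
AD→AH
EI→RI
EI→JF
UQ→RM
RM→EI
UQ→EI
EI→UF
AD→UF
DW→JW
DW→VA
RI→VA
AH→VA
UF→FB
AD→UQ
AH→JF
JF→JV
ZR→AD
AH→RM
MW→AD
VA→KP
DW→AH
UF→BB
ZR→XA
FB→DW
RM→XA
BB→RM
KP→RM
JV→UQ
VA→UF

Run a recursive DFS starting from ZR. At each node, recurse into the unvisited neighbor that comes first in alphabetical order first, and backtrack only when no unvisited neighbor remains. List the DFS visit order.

ZR, AD, AH, JF, DW, JW, KP, RM, EI, JV, UQ, RI, BB, VA, MW, UF, FB, XA

Visit ZR
ZR → AD
AD → AH
AH → JF
JF → DW
DW → JW
JW → KP
KP → RM
RM → EI
EI → JV
JV → UQ
EI → RI
RI → BB
RI → VA
VA → MW
VA → UF
UF → FB
UF → XA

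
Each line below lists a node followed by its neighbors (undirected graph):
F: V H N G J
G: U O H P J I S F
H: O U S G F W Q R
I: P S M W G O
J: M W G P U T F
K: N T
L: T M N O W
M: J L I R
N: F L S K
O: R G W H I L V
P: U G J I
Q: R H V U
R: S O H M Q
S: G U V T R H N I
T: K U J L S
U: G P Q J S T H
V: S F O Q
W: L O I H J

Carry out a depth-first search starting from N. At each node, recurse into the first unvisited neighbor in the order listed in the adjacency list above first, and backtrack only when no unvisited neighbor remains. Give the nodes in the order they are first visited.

N, F, V, S, G, U, P, J, M, L, T, K, O, R, H, W, I, Q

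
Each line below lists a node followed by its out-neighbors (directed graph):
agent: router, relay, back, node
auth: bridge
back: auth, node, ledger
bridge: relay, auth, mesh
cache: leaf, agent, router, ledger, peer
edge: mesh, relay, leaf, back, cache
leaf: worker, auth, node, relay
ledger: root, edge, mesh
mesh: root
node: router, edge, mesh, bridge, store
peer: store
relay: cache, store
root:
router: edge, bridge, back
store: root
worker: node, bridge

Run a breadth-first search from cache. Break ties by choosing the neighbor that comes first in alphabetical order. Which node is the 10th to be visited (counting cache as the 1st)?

auth

Visit cache; enqueue agent, leaf, ledger, peer, router → queue [agent, leaf, ledger, peer, router]
Visit agent; enqueue back, node, relay → queue [leaf, ledger, peer, router, back, node, relay]
Visit leaf; enqueue auth, worker → queue [ledger, peer, router, back, node, relay, auth, worker]
Visit ledger; enqueue edge, mesh, root → queue [peer, router, back, node, relay, auth, worker, edge, mesh, root]
Visit peer; enqueue store → queue [router, back, node, relay, auth, worker, edge, mesh, root, store]
Visit router; enqueue bridge → queue [back, node, relay, auth, worker, edge, mesh, root, store, bridge]
Visit back → queue [node, relay, auth, worker, edge, mesh, root, store, bridge]
Visit node → queue [relay, auth, worker, edge, mesh, root, store, bridge]
Visit relay → queue [auth, worker, edge, mesh, root, store, bridge]
Visit auth → queue [worker, edge, mesh, root, store, bridge]
Visit worker → queue [edge, mesh, root, store, bridge]
Visit edge → queue [mesh, root, store, bridge]
Visit mesh → queue [root, store, bridge]
Visit root → queue [store, bridge]
Visit store → queue [bridge]
Visit bridge → queue []

Visit order: cache, agent, leaf, ledger, peer, router, back, node, relay, auth, worker, edge, mesh, root, store, bridge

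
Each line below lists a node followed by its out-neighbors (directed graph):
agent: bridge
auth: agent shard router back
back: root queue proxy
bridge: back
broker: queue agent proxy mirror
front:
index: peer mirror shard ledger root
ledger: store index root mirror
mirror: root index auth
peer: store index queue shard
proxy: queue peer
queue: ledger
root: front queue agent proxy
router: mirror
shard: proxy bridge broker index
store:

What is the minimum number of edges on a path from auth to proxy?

Level 0: auth
Level 1: agent, back, router, shard
Level 2: bridge, broker, index, mirror, proxy, queue, root
Level 3: front, ledger, peer
Level 4: store
proxy first appears at level 2.

2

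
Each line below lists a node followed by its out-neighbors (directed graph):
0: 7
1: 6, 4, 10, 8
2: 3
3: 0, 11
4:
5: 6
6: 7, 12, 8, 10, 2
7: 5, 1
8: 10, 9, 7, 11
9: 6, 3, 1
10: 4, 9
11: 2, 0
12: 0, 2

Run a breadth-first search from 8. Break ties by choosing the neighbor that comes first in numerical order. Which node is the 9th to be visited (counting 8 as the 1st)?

Visit 8; enqueue 7, 9, 10, 11 → queue [7, 9, 10, 11]
Visit 7; enqueue 1, 5 → queue [9, 10, 11, 1, 5]
Visit 9; enqueue 3, 6 → queue [10, 11, 1, 5, 3, 6]
Visit 10; enqueue 4 → queue [11, 1, 5, 3, 6, 4]
Visit 11; enqueue 0, 2 → queue [1, 5, 3, 6, 4, 0, 2]
Visit 1 → queue [5, 3, 6, 4, 0, 2]
Visit 5 → queue [3, 6, 4, 0, 2]
Visit 3 → queue [6, 4, 0, 2]
Visit 6; enqueue 12 → queue [4, 0, 2, 12]
Visit 4 → queue [0, 2, 12]
Visit 0 → queue [2, 12]
Visit 2 → queue [12]
Visit 12 → queue []

Visit order: 8, 7, 9, 10, 11, 1, 5, 3, 6, 4, 0, 2, 12

6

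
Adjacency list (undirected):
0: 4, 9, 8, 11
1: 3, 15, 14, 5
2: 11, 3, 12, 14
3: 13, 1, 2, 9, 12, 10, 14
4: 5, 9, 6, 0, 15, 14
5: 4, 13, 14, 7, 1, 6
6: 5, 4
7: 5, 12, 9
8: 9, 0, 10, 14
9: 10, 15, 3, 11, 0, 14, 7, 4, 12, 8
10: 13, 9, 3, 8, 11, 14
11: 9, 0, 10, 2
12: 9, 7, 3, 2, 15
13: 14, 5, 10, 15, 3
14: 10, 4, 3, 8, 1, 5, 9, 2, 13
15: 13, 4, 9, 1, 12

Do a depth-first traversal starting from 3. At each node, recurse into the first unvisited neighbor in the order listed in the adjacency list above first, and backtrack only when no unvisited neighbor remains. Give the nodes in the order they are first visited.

3 → 13 → 14 → 10 → 9 → 15 → 4 → 5 → 7 → 12 → 2 → 11 → 0 → 8 → 1 → 6

Visit 3
3 → 13
13 → 14
14 → 10
10 → 9
9 → 15
15 → 4
4 → 5
5 → 7
7 → 12
12 → 2
2 → 11
11 → 0
0 → 8
5 → 1
5 → 6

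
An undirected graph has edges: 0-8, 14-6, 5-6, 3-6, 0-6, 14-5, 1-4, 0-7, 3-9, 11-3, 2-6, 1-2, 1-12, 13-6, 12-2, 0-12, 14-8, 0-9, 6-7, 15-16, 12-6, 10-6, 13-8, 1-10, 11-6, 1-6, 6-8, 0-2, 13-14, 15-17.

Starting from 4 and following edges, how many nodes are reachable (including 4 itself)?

15

BFS from 4 visits: 4, 1, 12, 10, 6, 2, 0, 14, 13, 11, 8, 7, 5, 3, 9
Reachable nodes: 15 of 18 total.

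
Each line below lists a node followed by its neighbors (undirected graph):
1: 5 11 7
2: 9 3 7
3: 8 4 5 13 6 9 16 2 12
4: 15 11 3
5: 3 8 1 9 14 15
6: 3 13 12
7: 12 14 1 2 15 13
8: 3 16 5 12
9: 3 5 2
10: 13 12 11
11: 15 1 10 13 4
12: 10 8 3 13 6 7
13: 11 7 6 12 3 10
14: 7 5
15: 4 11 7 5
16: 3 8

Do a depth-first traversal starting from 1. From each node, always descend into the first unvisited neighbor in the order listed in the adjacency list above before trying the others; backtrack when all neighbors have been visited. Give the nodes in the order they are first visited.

Visit 1
1 → 5
5 → 3
3 → 8
8 → 16
8 → 12
12 → 10
10 → 13
13 → 11
11 → 15
15 → 4
15 → 7
7 → 14
7 → 2
2 → 9
13 → 6

1 5 3 8 16 12 10 13 11 15 4 7 14 2 9 6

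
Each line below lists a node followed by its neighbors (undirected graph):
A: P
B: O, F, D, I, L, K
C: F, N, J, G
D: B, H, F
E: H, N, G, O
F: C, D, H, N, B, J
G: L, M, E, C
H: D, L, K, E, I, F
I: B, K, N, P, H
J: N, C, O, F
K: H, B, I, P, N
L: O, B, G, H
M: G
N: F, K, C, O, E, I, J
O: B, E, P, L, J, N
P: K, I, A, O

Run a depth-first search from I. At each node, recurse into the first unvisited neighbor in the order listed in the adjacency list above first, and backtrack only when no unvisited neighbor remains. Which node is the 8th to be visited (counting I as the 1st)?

Visit I
I → B
B → O
O → E
E → H
H → D
D → F
F → C
C → N
N → K
K → P
P → A
N → J
C → G
G → L
G → M

Visit order: I, B, O, E, H, D, F, C, N, K, P, A, J, G, L, M

C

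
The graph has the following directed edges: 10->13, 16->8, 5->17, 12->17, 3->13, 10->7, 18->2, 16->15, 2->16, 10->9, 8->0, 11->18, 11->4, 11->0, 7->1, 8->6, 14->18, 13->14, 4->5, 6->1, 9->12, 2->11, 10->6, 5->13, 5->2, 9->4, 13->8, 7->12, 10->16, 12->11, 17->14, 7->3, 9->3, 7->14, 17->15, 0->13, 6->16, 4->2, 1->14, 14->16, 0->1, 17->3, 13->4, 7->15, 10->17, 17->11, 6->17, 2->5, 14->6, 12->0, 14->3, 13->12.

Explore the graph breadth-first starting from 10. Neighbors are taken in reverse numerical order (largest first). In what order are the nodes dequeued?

10 → 17 → 16 → 13 → 9 → 7 → 6 → 15 → 14 → 11 → 3 → 8 → 12 → 4 → 1 → 18 → 0 → 5 → 2

Visit 10; enqueue 17, 16, 13, 9, 7, 6 → queue [17, 16, 13, 9, 7, 6]
Visit 17; enqueue 15, 14, 11, 3 → queue [16, 13, 9, 7, 6, 15, 14, 11, 3]
Visit 16; enqueue 8 → queue [13, 9, 7, 6, 15, 14, 11, 3, 8]
Visit 13; enqueue 12, 4 → queue [9, 7, 6, 15, 14, 11, 3, 8, 12, 4]
Visit 9 → queue [7, 6, 15, 14, 11, 3, 8, 12, 4]
Visit 7; enqueue 1 → queue [6, 15, 14, 11, 3, 8, 12, 4, 1]
Visit 6 → queue [15, 14, 11, 3, 8, 12, 4, 1]
Visit 15 → queue [14, 11, 3, 8, 12, 4, 1]
Visit 14; enqueue 18 → queue [11, 3, 8, 12, 4, 1, 18]
Visit 11; enqueue 0 → queue [3, 8, 12, 4, 1, 18, 0]
Visit 3 → queue [8, 12, 4, 1, 18, 0]
Visit 8 → queue [12, 4, 1, 18, 0]
Visit 12 → queue [4, 1, 18, 0]
Visit 4; enqueue 5, 2 → queue [1, 18, 0, 5, 2]
Visit 1 → queue [18, 0, 5, 2]
Visit 18 → queue [0, 5, 2]
Visit 0 → queue [5, 2]
Visit 5 → queue [2]
Visit 2 → queue []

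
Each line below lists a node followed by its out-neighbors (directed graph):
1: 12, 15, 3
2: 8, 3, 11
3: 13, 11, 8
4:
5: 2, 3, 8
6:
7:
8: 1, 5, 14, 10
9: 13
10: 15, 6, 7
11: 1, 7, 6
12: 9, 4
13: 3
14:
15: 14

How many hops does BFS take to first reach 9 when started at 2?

Level 0: 2
Level 1: 3, 8, 11
Level 2: 1, 5, 6, 7, 10, 13, 14
Level 3: 12, 15
Level 4: 4, 9
9 first appears at level 4.

4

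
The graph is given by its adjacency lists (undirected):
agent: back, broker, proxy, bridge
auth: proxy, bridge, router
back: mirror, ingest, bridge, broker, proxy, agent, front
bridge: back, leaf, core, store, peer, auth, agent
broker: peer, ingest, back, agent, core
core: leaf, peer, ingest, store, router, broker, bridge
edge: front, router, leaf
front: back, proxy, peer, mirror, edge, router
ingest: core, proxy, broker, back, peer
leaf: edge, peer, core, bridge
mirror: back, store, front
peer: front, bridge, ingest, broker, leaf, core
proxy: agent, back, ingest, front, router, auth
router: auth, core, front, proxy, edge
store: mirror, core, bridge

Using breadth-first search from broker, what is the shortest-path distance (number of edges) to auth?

Level 0: broker
Level 1: agent, back, core, ingest, peer
Level 2: bridge, front, leaf, mirror, proxy, router, store
Level 3: auth, edge
auth first appears at level 3.

3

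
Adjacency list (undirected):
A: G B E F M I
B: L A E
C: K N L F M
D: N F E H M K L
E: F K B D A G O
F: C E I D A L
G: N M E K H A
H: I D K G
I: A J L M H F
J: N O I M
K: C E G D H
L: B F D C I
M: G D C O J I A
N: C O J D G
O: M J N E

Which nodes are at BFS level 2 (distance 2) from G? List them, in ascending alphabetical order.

B, C, D, F, I, J, O

Level 0: G
Level 1: A, E, H, K, M, N
Level 2: B, C, D, F, I, J, O
Level 3: L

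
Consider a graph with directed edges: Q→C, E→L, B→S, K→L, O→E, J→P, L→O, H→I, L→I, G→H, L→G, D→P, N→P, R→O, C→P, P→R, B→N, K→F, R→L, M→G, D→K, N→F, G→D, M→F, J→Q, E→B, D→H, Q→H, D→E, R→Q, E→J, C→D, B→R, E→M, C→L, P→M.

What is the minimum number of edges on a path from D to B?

2

Level 0: D
Level 1: E, H, K, P
Level 2: B, F, I, J, L, M, R
Level 3: G, N, O, Q, S
Level 4: C
B first appears at level 2.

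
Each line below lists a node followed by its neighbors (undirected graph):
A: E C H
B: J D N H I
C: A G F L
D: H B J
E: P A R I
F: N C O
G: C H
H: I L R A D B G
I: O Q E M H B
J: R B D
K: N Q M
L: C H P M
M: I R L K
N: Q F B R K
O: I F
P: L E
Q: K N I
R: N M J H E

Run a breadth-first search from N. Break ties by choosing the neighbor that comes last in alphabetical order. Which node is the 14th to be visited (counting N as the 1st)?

D

Visit N; enqueue R, Q, K, F, B → queue [R, Q, K, F, B]
Visit R; enqueue M, J, H, E → queue [Q, K, F, B, M, J, H, E]
Visit Q; enqueue I → queue [K, F, B, M, J, H, E, I]
Visit K → queue [F, B, M, J, H, E, I]
Visit F; enqueue O, C → queue [B, M, J, H, E, I, O, C]
Visit B; enqueue D → queue [M, J, H, E, I, O, C, D]
Visit M; enqueue L → queue [J, H, E, I, O, C, D, L]
Visit J → queue [H, E, I, O, C, D, L]
Visit H; enqueue G, A → queue [E, I, O, C, D, L, G, A]
Visit E; enqueue P → queue [I, O, C, D, L, G, A, P]
Visit I → queue [O, C, D, L, G, A, P]
Visit O → queue [C, D, L, G, A, P]
Visit C → queue [D, L, G, A, P]
Visit D → queue [L, G, A, P]
Visit L → queue [G, A, P]
Visit G → queue [A, P]
Visit A → queue [P]
Visit P → queue []

Visit order: N, R, Q, K, F, B, M, J, H, E, I, O, C, D, L, G, A, P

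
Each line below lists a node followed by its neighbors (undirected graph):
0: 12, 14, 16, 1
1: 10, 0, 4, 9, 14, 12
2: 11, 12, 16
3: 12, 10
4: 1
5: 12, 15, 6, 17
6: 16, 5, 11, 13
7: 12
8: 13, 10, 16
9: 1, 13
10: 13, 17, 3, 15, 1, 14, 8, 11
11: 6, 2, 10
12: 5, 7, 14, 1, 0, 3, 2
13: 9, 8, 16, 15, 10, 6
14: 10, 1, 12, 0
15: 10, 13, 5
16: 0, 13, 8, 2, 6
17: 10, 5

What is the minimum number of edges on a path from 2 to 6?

2

Level 0: 2
Level 1: 11, 12, 16
Level 2: 0, 1, 3, 5, 6, 7, 8, 10, 13, 14
Level 3: 4, 9, 15, 17
6 first appears at level 2.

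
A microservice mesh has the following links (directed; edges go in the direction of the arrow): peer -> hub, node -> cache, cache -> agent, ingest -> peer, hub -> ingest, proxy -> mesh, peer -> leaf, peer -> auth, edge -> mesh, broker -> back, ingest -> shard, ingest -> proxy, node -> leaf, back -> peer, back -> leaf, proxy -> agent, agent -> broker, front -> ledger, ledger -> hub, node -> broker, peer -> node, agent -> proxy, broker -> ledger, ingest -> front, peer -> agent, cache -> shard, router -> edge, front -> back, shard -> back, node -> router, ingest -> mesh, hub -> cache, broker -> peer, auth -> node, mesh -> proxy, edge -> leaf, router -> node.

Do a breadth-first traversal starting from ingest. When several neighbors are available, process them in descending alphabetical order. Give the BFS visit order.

Visit ingest; enqueue shard, proxy, peer, mesh, front → queue [shard, proxy, peer, mesh, front]
Visit shard; enqueue back → queue [proxy, peer, mesh, front, back]
Visit proxy; enqueue agent → queue [peer, mesh, front, back, agent]
Visit peer; enqueue node, leaf, hub, auth → queue [mesh, front, back, agent, node, leaf, hub, auth]
Visit mesh → queue [front, back, agent, node, leaf, hub, auth]
Visit front; enqueue ledger → queue [back, agent, node, leaf, hub, auth, ledger]
Visit back → queue [agent, node, leaf, hub, auth, ledger]
Visit agent; enqueue broker → queue [node, leaf, hub, auth, ledger, broker]
Visit node; enqueue router, cache → queue [leaf, hub, auth, ledger, broker, router, cache]
Visit leaf → queue [hub, auth, ledger, broker, router, cache]
Visit hub → queue [auth, ledger, broker, router, cache]
Visit auth → queue [ledger, broker, router, cache]
Visit ledger → queue [broker, router, cache]
Visit broker → queue [router, cache]
Visit router; enqueue edge → queue [cache, edge]
Visit cache → queue [edge]
Visit edge → queue []

ingest, shard, proxy, peer, mesh, front, back, agent, node, leaf, hub, auth, ledger, broker, router, cache, edge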